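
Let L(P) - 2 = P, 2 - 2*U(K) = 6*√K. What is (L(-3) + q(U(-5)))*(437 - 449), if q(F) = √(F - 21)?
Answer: 12 - 12*√(-20 - 3*I*√5) ≈ 3.1207 + 54.395*I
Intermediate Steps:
U(K) = 1 - 3*√K
q(F) = √(-21 + F)
L(P) = 2 + P
(L(-3) + q(U(-5)))*(437 - 449) = ((2 - 3) + √(-21 + (1 - 3*I*√5)))*(437 - 449) = (-1 + √(-21 + (1 - 3*I*√5)))*(-12) = (-1 + √(-20 - 3*I*√5))*(-12) = 12 - 12*√(-20 - 3*I*√5)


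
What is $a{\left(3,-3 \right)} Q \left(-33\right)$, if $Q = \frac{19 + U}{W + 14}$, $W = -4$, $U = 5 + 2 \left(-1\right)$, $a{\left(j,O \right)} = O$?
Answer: $\frac{1089}{5} \approx 217.8$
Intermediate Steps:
$U = 3$ ($U = 5 - 2 = 3$)
$Q = \frac{11}{5}$ ($Q = \frac{19 + 3}{-4 + 14} = \frac{22}{10} = 22 \cdot \frac{1}{10} = \frac{11}{5} \approx 2.2$)
$a{\left(3,-3 \right)} Q \left(-33\right) = \left(-3\right) \frac{11}{5} \left(-33\right) = \left(- \frac{33}{5}\right) \left(-33\right) = \frac{1089}{5}$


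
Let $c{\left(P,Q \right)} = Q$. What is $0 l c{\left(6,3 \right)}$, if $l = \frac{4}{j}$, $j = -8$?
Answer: $0$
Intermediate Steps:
$l = - \frac{1}{2}$ ($l = \frac{4}{-8} = 4 \left(- \frac{1}{8}\right) = - \frac{1}{2} \approx -0.5$)
$0 l c{\left(6,3 \right)} = 0 \left(- \frac{1}{2}\right) 3 = 0 \cdot 3 = 0$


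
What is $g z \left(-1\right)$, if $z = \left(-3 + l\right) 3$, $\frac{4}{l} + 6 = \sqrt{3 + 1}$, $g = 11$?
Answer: $132$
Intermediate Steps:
$l = -1$ ($l = \frac{4}{-6 + \sqrt{3 + 1}} = \frac{4}{-6 + \sqrt{4}} = \frac{4}{-6 + 2} = \frac{4}{-4} = 4 \left(- \frac{1}{4}\right) = -1$)
$z = -12$ ($z = \left(-3 - 1\right) 3 = \left(-4\right) 3 = -12$)
$g z \left(-1\right) = 11 \left(-12\right) \left(-1\right) = \left(-132\right) \left(-1\right) = 132$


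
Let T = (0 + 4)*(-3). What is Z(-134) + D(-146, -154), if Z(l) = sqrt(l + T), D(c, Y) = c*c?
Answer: 21316 + I*sqrt(146) ≈ 21316.0 + 12.083*I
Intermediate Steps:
T = -12 (T = 4*(-3) = -12)
D(c, Y) = c**2
Z(l) = sqrt(-12 + l) (Z(l) = sqrt(l - 12) = sqrt(-12 + l))
Z(-134) + D(-146, -154) = sqrt(-12 - 134) + (-146)**2 = sqrt(-146) + 21316 = I*sqrt(146) + 21316 = 21316 + I*sqrt(146)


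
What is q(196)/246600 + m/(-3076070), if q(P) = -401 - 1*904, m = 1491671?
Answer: -826356311/1685686360 ≈ -0.49022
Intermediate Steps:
q(P) = -1305 (q(P) = -401 - 904 = -1305)
q(196)/246600 + m/(-3076070) = -1305/246600 + 1491671/(-3076070) = -1305*1/246600 + 1491671*(-1/3076070) = -29/5480 - 1491671/3076070 = -826356311/1685686360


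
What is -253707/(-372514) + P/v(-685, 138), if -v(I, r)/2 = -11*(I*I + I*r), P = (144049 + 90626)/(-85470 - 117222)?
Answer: 106242101192619/155993639297848 ≈ 0.68107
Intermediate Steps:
P = -11175/9652 (P = 234675/(-202692) = 234675*(-1/202692) = -11175/9652 ≈ -1.1578)
v(I, r) = 22*I² + 22*I*r (v(I, r) = -(-22)*(I*I + I*r) = -(-22)*(I² + I*r) = -2*(-11*I² - 11*I*r) = 22*I² + 22*I*r)
-253707/(-372514) + P/v(-685, 138) = -253707/(-372514) - 11175*(-1/(15070*(-685 + 138)))/9652 = -253707*(-1/372514) - 11175/(9652*(22*(-685)*(-547))) = 13353/19606 - 11175/9652/8243290 = 13353/19606 - 11175/9652*1/8243290 = 13353/19606 - 2235/15912847016 = 106242101192619/155993639297848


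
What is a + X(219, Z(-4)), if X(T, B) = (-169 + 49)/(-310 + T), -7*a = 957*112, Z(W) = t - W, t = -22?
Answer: -1393272/91 ≈ -15311.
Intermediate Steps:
Z(W) = -22 - W
a = -15312 (a = -957*112/7 = -⅐*107184 = -15312)
X(T, B) = -120/(-310 + T)
a + X(219, Z(-4)) = -15312 - 120/(-310 + 219) = -15312 - 120/(-91) = -15312 - 120*(-1/91) = -15312 + 120/91 = -1393272/91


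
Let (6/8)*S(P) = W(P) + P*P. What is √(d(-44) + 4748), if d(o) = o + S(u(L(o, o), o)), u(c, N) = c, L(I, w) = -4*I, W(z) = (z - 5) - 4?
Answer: 2*√11557 ≈ 215.01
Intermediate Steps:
W(z) = -9 + z (W(z) = (-5 + z) - 4 = -9 + z)
S(P) = -12 + 4*P/3 + 4*P²/3 (S(P) = 4*((-9 + P) + P*P)/3 = 4*((-9 + P) + P²)/3 = 4*(-9 + P + P²)/3 = -12 + 4*P/3 + 4*P²/3)
d(o) = -12 - 13*o/3 + 64*o²/3 (d(o) = o + (-12 + 4*(-4*o)/3 + 4*(-4*o)²/3) = o + (-12 - 16*o/3 + 4*(16*o²)/3) = o + (-12 - 16*o/3 + 64*o²/3) = -12 - 13*o/3 + 64*o²/3)
√(d(-44) + 4748) = √((-12 - 13/3*(-44) + (64/3)*(-44)²) + 4748) = √((-12 + 572/3 + (64/3)*1936) + 4748) = √((-12 + 572/3 + 123904/3) + 4748) = √(41480 + 4748) = √46228 = 2*√11557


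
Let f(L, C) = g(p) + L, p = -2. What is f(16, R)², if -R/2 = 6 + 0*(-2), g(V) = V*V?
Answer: 400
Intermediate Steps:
g(V) = V²
R = -12 (R = -2*(6 + 0*(-2)) = -2*(6 + 0) = -2*6 = -12)
f(L, C) = 4 + L (f(L, C) = (-2)² + L = 4 + L)
f(16, R)² = (4 + 16)² = 20² = 400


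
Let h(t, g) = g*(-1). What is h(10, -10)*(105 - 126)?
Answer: -210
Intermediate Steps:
h(t, g) = -g
h(10, -10)*(105 - 126) = (-1*(-10))*(105 - 126) = 10*(-21) = -210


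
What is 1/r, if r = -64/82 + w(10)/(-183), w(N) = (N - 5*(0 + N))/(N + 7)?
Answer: -127551/97912 ≈ -1.3027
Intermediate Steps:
w(N) = -4*N/(7 + N) (w(N) = (N - 5*N)/(7 + N) = (-4*N)/(7 + N) = -4*N/(7 + N))
r = -97912/127551 (r = -64/82 - 4*10/(7 + 10)/(-183) = -64*1/82 - 4*10/17*(-1/183) = -32/41 - 4*10*1/17*(-1/183) = -32/41 - 40/17*(-1/183) = -32/41 + 40/3111 = -97912/127551 ≈ -0.76763)
1/r = 1/(-97912/127551) = -127551/97912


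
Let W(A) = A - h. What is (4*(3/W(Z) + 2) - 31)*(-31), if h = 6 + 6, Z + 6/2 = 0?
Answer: 3689/5 ≈ 737.80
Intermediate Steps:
Z = -3 (Z = -3 + 0 = -3)
h = 12
W(A) = -12 + A (W(A) = A - 1*12 = A - 12 = -12 + A)
(4*(3/W(Z) + 2) - 31)*(-31) = (4*(3/(-12 - 3) + 2) - 31)*(-31) = (4*(3/(-15) + 2) - 31)*(-31) = (4*(3*(-1/15) + 2) - 31)*(-31) = (4*(-1/5 + 2) - 31)*(-31) = (4*(9/5) - 31)*(-31) = (36/5 - 31)*(-31) = -119/5*(-31) = 3689/5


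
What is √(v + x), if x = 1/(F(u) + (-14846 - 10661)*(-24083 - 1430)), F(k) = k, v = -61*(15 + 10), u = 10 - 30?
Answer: I*√645820221761434927454/650760071 ≈ 39.051*I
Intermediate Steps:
u = -20
v = -1525 (v = -61*25 = -1525)
x = 1/650760071 (x = 1/(-20 + (-14846 - 10661)*(-24083 - 1430)) = 1/(-20 - 25507*(-25513)) = 1/(-20 + 650760091) = 1/650760071 ≈ 1.5367e-9)
√(v + x) = √(-1525 + 1/650760071) = √(-992409108274/650760071) = I*√645820221761434927454/650760071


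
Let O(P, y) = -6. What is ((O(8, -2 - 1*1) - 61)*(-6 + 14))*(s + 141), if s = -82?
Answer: -31624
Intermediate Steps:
((O(8, -2 - 1*1) - 61)*(-6 + 14))*(s + 141) = ((-6 - 61)*(-6 + 14))*(-82 + 141) = -67*8*59 = -536*59 = -31624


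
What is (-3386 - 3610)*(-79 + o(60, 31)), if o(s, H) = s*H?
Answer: -12459876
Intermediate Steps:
o(s, H) = H*s
(-3386 - 3610)*(-79 + o(60, 31)) = (-3386 - 3610)*(-79 + 31*60) = -6996*(-79 + 1860) = -6996*1781 = -12459876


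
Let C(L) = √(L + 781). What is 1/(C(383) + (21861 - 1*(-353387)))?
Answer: 93812/35202765085 - √291/70405530170 ≈ 2.6647e-6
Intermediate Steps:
C(L) = √(781 + L)
1/(C(383) + (21861 - 1*(-353387))) = 1/(√(781 + 383) + (21861 - 1*(-353387))) = 1/(√1164 + (21861 + 353387)) = 1/(2*√291 + 375248) = 1/(375248 + 2*√291)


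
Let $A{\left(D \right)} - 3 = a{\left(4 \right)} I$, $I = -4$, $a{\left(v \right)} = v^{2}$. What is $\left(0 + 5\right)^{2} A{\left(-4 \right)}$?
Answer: $-1525$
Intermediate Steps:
$A{\left(D \right)} = -61$ ($A{\left(D \right)} = 3 + 4^{2} \left(-4\right) = 3 + 16 \left(-4\right) = 3 - 64 = -61$)
$\left(0 + 5\right)^{2} A{\left(-4 \right)} = \left(0 + 5\right)^{2} \left(-61\right) = 5^{2} \left(-61\right) = 25 \left(-61\right) = -1525$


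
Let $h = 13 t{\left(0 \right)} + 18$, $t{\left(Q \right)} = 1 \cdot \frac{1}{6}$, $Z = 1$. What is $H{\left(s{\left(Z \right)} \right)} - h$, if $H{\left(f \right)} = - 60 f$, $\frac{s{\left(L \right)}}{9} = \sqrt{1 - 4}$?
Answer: $- \frac{121}{6} - 540 i \sqrt{3} \approx -20.167 - 935.31 i$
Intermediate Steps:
$s{\left(L \right)} = 9 i \sqrt{3}$ ($s{\left(L \right)} = 9 \sqrt{1 - 4} = 9 \sqrt{-3} = 9 i \sqrt{3}$)
$t{\left(Q \right)} = \frac{1}{6}$ ($t{\left(Q \right)} = 1 \cdot \frac{1}{6} = \frac{1}{6}$)
$h = \frac{121}{6}$ ($h = 13 \cdot \frac{1}{6} + 18 = \frac{13}{6} + 18 = \frac{121}{6} \approx 20.167$)
$H{\left(s{\left(Z \right)} \right)} - h = - 60 \cdot 9 i \sqrt{3} - \frac{121}{6} = - 540 i \sqrt{3} - \frac{121}{6} = - \frac{121}{6} - 540 i \sqrt{3}$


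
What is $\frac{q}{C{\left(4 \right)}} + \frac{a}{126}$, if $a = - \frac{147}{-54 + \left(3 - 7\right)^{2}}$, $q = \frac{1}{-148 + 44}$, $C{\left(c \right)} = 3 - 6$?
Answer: $\frac{67}{1976} \approx 0.033907$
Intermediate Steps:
$C{\left(c \right)} = -3$ ($C{\left(c \right)} = 3 - 6 = -3$)
$q = - \frac{1}{104}$ ($q = \frac{1}{-104} = - \frac{1}{104} \approx -0.0096154$)
$a = \frac{147}{38}$ ($a = - \frac{147}{-54 + \left(-4\right)^{2}} = - \frac{147}{-54 + 16} = - \frac{147}{-38} = \left(-147\right) \left(- \frac{1}{38}\right) = \frac{147}{38} \approx 3.8684$)
$\frac{q}{C{\left(4 \right)}} + \frac{a}{126} = - \frac{1}{104 \left(-3\right)} + \frac{147}{38 \cdot 126} = \left(- \frac{1}{104}\right) \left(- \frac{1}{3}\right) + \frac{147}{38} \cdot \frac{1}{126} = \frac{1}{312} + \frac{7}{228} = \frac{67}{1976}$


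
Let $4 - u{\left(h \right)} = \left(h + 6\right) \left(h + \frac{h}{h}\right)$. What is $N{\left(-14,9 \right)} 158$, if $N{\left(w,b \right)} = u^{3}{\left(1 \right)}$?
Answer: $-158000$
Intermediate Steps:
$u{\left(h \right)} = 4 - \left(1 + h\right) \left(6 + h\right)$ ($u{\left(h \right)} = 4 - \left(h + 6\right) \left(h + \frac{h}{h}\right) = 4 - \left(6 + h\right) \left(h + 1\right) = 4 - \left(6 + h\right) \left(1 + h\right) = 4 - \left(1 + h\right) \left(6 + h\right)$)
$N{\left(w,b \right)} = -1000$ ($N{\left(w,b \right)} = \left(-2 - 1^{2} - 7\right)^{3} = \left(-2 - 1 - 7\right)^{3} = \left(-10\right)^{3} = -1000$)
$N{\left(-14,9 \right)} 158 = \left(-1000\right) 158 = -158000$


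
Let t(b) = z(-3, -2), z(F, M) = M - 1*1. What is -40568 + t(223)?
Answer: -40571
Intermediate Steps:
z(F, M) = -1 + M (z(F, M) = M - 1 = -1 + M)
t(b) = -3 (t(b) = -1 - 2 = -3)
-40568 + t(223) = -40568 - 3 = -40571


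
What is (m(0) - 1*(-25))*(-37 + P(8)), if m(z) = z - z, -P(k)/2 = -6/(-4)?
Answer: -1000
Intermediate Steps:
P(k) = -3 (P(k) = -(-12)/(-4) = -(-12)*(-1)/4 = -2*3/2 = -3)
m(z) = 0
(m(0) - 1*(-25))*(-37 + P(8)) = (0 - 1*(-25))*(-37 - 3) = (0 + 25)*(-40) = 25*(-40) = -1000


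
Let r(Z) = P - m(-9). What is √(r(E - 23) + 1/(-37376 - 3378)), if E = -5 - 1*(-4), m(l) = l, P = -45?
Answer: I*√59792027330/40754 ≈ 6.0*I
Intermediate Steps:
E = -1 (E = -5 + 4 = -1)
r(Z) = -36 (r(Z) = -45 - 1*(-9) = -45 + 9 = -36)
√(r(E - 23) + 1/(-37376 - 3378)) = √(-36 + 1/(-37376 - 3378)) = √(-36 + 1/(-40754)) = √(-36 - 1/40754) = √(-1467145/40754) = I*√59792027330/40754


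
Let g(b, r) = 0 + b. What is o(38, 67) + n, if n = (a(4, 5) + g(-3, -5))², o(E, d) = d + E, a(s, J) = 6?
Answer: 114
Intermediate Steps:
g(b, r) = b
o(E, d) = E + d
n = 9 (n = (6 - 3)² = 3² = 9)
o(38, 67) + n = (38 + 67) + 9 = 105 + 9 = 114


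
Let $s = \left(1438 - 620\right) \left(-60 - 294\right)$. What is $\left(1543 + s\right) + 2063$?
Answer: $-285966$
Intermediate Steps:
$s = -289572$ ($s = 818 \left(-354\right) = -289572$)
$\left(1543 + s\right) + 2063 = \left(1543 - 289572\right) + 2063 = -288029 + 2063 = -285966$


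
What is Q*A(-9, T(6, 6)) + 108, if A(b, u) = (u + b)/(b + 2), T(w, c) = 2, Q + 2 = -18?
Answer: 88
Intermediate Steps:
Q = -20 (Q = -2 - 18 = -20)
A(b, u) = (b + u)/(2 + b)
Q*A(-9, T(6, 6)) + 108 = -20*(-9 + 2)/(2 - 9) + 108 = -20*(-7)/(-7) + 108 = -(-20)*(-7)/7 + 108 = -20*1 + 108 = -20 + 108 = 88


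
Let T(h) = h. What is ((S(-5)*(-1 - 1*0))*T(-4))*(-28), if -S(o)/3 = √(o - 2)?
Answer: 336*I*√7 ≈ 888.97*I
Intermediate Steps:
S(o) = -3*√(-2 + o) (S(o) = -3*√(o - 2) = -3*√(-2 + o))
((S(-5)*(-1 - 1*0))*T(-4))*(-28) = (((-3*√(-2 - 5))*(-1 - 1*0))*(-4))*(-28) = (((-3*I*√7)*(-1 + 0))*(-4))*(-28) = ((-3*I*√7*(-1))*(-4))*(-28) = ((3*I*√7)*(-4))*(-28) = -12*I*√7*(-28) = 336*I*√7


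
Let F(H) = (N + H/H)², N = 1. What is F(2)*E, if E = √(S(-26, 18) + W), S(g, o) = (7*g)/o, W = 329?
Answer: 4*√2870/3 ≈ 71.430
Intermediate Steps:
S(g, o) = 7*g/o
F(H) = 4 (F(H) = (1 + H/H)² = (1 + 1)² = 2² = 4)
E = √2870/3 (E = √(7*(-26)/18 + 329) = √(7*(-26)*(1/18) + 329) = √(-91/9 + 329) = √(2870/9) = √2870/3 ≈ 17.857)
F(2)*E = 4*(√2870/3) = 4*√2870/3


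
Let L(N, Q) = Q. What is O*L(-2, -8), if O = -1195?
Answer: 9560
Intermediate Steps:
O*L(-2, -8) = -1195*(-8) = 9560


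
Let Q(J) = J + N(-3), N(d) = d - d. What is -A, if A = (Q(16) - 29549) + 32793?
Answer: -3260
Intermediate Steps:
N(d) = 0
Q(J) = J (Q(J) = J + 0 = J)
A = 3260 (A = (16 - 29549) + 32793 = -29533 + 32793 = 3260)
-A = -1*3260 = -3260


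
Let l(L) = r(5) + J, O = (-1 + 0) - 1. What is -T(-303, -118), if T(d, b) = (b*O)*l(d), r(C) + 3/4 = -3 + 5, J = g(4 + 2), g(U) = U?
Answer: -1711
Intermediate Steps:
J = 6 (J = 4 + 2 = 6)
O = -2 (O = -1 - 1 = -2)
r(C) = 5/4 (r(C) = -¾ + (-3 + 5) = -¾ + 2 = 5/4)
l(L) = 29/4 (l(L) = 5/4 + 6 = 29/4)
T(d, b) = -29*b/2 (T(d, b) = (b*(-2))*(29/4) = -2*b*(29/4) = -29*b/2)
-T(-303, -118) = -(-29)*(-118)/2 = -1*1711 = -1711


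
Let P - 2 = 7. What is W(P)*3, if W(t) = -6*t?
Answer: -162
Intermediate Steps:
P = 9 (P = 2 + 7 = 9)
W(P)*3 = -6*9*3 = -54*3 = -162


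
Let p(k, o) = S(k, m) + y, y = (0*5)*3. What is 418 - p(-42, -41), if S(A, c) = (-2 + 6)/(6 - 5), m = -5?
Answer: 414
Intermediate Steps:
S(A, c) = 4 (S(A, c) = 4/1 = 4*1 = 4)
y = 0 (y = 0*3 = 0)
p(k, o) = 4 (p(k, o) = 4 + 0 = 4)
418 - p(-42, -41) = 418 - 1*4 = 418 - 4 = 414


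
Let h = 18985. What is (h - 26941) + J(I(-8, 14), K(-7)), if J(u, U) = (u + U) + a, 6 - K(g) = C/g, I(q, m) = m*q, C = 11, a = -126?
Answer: -57305/7 ≈ -8186.4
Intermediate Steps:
K(g) = 6 - 11/g
J(u, U) = -126 + U + u (J(u, U) = (u + U) - 126 = (U + u) - 126 = -126 + U + u)
(h - 26941) + J(I(-8, 14), K(-7)) = (18985 - 26941) + (-126 + (6 - 11/(-7)) + 14*(-8)) = -7956 + (-126 + (6 - 11*(-⅐)) - 112) = -7956 + (-126 + (6 + 11/7) - 112) = -7956 + (-126 + 53/7 - 112) = -7956 - 1613/7 = -57305/7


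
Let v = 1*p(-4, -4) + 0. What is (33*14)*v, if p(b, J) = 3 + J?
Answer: -462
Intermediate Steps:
v = -1 (v = 1*(3 - 4) + 0 = 1*(-1) + 0 = -1 + 0 = -1)
(33*14)*v = (33*14)*(-1) = 462*(-1) = -462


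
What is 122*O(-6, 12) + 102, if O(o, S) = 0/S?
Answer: 102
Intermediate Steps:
O(o, S) = 0
122*O(-6, 12) + 102 = 122*0 + 102 = 0 + 102 = 102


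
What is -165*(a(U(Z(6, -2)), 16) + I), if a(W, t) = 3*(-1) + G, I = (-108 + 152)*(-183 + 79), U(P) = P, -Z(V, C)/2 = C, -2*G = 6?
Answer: 756030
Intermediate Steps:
G = -3 (G = -½*6 = -3)
Z(V, C) = -2*C
I = -4576 (I = 44*(-104) = -4576)
a(W, t) = -6 (a(W, t) = 3*(-1) - 3 = -3 - 3 = -6)
-165*(a(U(Z(6, -2)), 16) + I) = -165*(-6 - 4576) = -165*(-4582) = 756030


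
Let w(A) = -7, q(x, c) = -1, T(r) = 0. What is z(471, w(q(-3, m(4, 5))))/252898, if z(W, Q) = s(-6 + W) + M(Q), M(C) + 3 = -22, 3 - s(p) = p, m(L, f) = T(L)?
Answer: -487/252898 ≈ -0.0019257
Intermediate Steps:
m(L, f) = 0
s(p) = 3 - p
M(C) = -25 (M(C) = -3 - 22 = -25)
z(W, Q) = -16 - W (z(W, Q) = (3 - (-6 + W)) - 25 = (3 + (6 - W)) - 25 = (9 - W) - 25 = -16 - W)
z(471, w(q(-3, m(4, 5))))/252898 = (-16 - 1*471)/252898 = (-16 - 471)*(1/252898) = -487*1/252898 = -487/252898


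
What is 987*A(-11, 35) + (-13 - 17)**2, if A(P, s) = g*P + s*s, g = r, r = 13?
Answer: 1068834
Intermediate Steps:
g = 13
A(P, s) = s**2 + 13*P (A(P, s) = 13*P + s*s = 13*P + s**2 = s**2 + 13*P)
987*A(-11, 35) + (-13 - 17)**2 = 987*(35**2 + 13*(-11)) + (-13 - 17)**2 = 987*(1225 - 143) + (-30)**2 = 987*1082 + 900 = 1067934 + 900 = 1068834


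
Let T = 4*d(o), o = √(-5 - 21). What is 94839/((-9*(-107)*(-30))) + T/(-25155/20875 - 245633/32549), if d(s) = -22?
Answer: 38781965407139/5726343688110 ≈ 6.7726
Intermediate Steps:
o = I*√26 (o = √(-26) = I*√26 ≈ 5.099*I)
T = -88 (T = 4*(-22) = -88)
94839/((-9*(-107)*(-30))) + T/(-25155/20875 - 245633/32549) = 94839/((-9*(-107)*(-30))) - 88/(-25155/20875 - 245633/32549) = 94839/((963*(-30))) - 88/(-25155*1/20875 - 245633*1/32549) = 94839/(-28890) - 88/(-5031/4175 - 245633/32549) = 94839*(-1/28890) - 88/(-1189271794/135892075) = -31613/9630 - 88*(-135892075/1189271794) = -31613/9630 + 5979251300/594635897 = 38781965407139/5726343688110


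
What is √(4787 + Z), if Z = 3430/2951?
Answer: √41697237517/2951 ≈ 69.197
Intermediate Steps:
Z = 3430/2951 (Z = 3430*(1/2951) = 3430/2951 ≈ 1.1623)
√(4787 + Z) = √(4787 + 3430/2951) = √(14129867/2951) = √41697237517/2951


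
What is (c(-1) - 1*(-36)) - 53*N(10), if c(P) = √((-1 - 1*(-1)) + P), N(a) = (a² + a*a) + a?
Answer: -11094 + I ≈ -11094.0 + 1.0*I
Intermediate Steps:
N(a) = a + 2*a² (N(a) = (a² + a²) + a = 2*a² + a = a + 2*a²)
c(P) = √P (c(P) = √((-1 + 1) + P) = √(0 + P) = √P)
(c(-1) - 1*(-36)) - 53*N(10) = (√(-1) - 1*(-36)) - 530*(1 + 2*10) = (I + 36) - 530*(1 + 20) = (36 + I) - 530*21 = (36 + I) - 53*210 = (36 + I) - 11130 = -11094 + I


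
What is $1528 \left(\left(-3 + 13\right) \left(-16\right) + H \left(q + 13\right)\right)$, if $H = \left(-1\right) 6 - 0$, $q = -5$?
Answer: $-317824$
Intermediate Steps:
$H = -6$ ($H = -6 + 0 = -6$)
$1528 \left(\left(-3 + 13\right) \left(-16\right) + H \left(q + 13\right)\right) = 1528 \left(\left(-3 + 13\right) \left(-16\right) - 6 \left(-5 + 13\right)\right) = 1528 \left(10 \left(-16\right) - 48\right) = 1528 \left(-160 - 48\right) = 1528 \left(-208\right) = -317824$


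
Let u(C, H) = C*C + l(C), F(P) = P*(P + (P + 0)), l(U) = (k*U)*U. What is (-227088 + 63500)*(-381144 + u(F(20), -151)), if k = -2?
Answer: 167046904672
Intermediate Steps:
l(U) = -2*U**2 (l(U) = (-2*U)*U = -2*U**2)
F(P) = 2*P**2 (F(P) = P*(P + P) = P*(2*P) = 2*P**2)
u(C, H) = -C**2 (u(C, H) = C*C - 2*C**2 = C**2 - 2*C**2 = -C**2)
(-227088 + 63500)*(-381144 + u(F(20), -151)) = (-227088 + 63500)*(-381144 - (2*20**2)**2) = -163588*(-381144 - (2*400)**2) = -163588*(-381144 - 1*800**2) = -163588*(-381144 - 1*640000) = -163588*(-381144 - 640000) = -163588*(-1021144) = 167046904672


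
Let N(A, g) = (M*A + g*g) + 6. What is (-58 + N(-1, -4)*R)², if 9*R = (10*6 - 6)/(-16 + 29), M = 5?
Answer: 425104/169 ≈ 2515.4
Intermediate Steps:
R = 6/13 (R = ((10*6 - 6)/(-16 + 29))/9 = ((60 - 6)/13)/9 = (54*(1/13))/9 = (⅑)*(54/13) = 6/13 ≈ 0.46154)
N(A, g) = 6 + g² + 5*A (N(A, g) = (5*A + g*g) + 6 = (5*A + g²) + 6 = (g² + 5*A) + 6 = 6 + g² + 5*A)
(-58 + N(-1, -4)*R)² = (-58 + (6 + (-4)² + 5*(-1))*(6/13))² = (-58 + (6 + 16 - 5)*(6/13))² = (-58 + 17*(6/13))² = (-58 + 102/13)² = (-652/13)² = 425104/169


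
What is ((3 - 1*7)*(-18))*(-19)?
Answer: -1368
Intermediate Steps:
((3 - 1*7)*(-18))*(-19) = ((3 - 7)*(-18))*(-19) = -4*(-18)*(-19) = 72*(-19) = -1368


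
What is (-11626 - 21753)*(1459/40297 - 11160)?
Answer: 15010972263119/40297 ≈ 3.7251e+8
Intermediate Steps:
(-11626 - 21753)*(1459/40297 - 11160) = -33379*(1459*(1/40297) - 11160) = -33379*(1459/40297 - 11160) = -33379*(-449713061/40297) = 15010972263119/40297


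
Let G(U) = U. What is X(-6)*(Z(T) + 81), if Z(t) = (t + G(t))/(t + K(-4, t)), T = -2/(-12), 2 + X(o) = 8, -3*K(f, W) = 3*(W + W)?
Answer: 474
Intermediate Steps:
K(f, W) = -2*W (K(f, W) = -(W + W) = -2*W)
X(o) = 6 (X(o) = -2 + 8 = 6)
T = 1/6 (T = -2*(-1/12) = 1/6 ≈ 0.16667)
Z(t) = -2 (Z(t) = (t + t)/(t - 2*t) = (2*t)/((-t)) = (2*t)*(-1/t) = -2)
X(-6)*(Z(T) + 81) = 6*(-2 + 81) = 6*79 = 474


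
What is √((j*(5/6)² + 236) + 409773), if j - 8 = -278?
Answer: √1639286/2 ≈ 640.17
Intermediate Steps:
j = -270 (j = 8 - 278 = -270)
√((j*(5/6)² + 236) + 409773) = √((-270*(5/6)² + 236) + 409773) = √((-270*(5*(⅙))² + 236) + 409773) = √((-270*(⅚)² + 236) + 409773) = √((-270*25/36 + 236) + 409773) = √((-375/2 + 236) + 409773) = √(97/2 + 409773) = √(819643/2) = √1639286/2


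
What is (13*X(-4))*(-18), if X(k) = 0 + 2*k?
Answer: 1872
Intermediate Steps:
X(k) = 2*k
(13*X(-4))*(-18) = (13*(2*(-4)))*(-18) = (13*(-8))*(-18) = -104*(-18) = 1872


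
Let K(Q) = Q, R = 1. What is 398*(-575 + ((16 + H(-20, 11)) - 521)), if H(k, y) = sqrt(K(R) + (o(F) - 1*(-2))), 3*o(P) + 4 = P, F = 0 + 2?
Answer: -429840 + 398*sqrt(21)/3 ≈ -4.2923e+5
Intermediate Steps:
F = 2
o(P) = -4/3 + P/3
H(k, y) = sqrt(21)/3 (H(k, y) = sqrt(1 + ((-4/3 + (1/3)*2) - 1*(-2))) = sqrt(1 + ((-4/3 + 2/3) + 2)) = sqrt(1 + (-2/3 + 2)) = sqrt(1 + 4/3) = sqrt(7/3) = sqrt(21)/3)
398*(-575 + ((16 + H(-20, 11)) - 521)) = 398*(-575 + ((16 + sqrt(21)/3) - 521)) = 398*(-575 + (-505 + sqrt(21)/3)) = 398*(-1080 + sqrt(21)/3) = -429840 + 398*sqrt(21)/3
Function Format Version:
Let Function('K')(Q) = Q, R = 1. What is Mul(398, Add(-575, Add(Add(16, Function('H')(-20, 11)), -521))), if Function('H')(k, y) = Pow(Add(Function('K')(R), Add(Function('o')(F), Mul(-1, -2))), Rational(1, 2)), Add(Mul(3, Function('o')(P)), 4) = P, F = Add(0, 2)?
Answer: Add(-429840, Mul(Rational(398, 3), Pow(21, Rational(1, 2)))) ≈ -4.2923e+5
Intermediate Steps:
F = 2
Function('o')(P) = Add(Rational(-4, 3), Mul(Rational(1, 3), P))
Function('H')(k, y) = Mul(Rational(1, 3), Pow(21, Rational(1, 2))) (Function('H')(k, y) = Pow(Add(1, Add(Add(Rational(-4, 3), Mul(Rational(1, 3), 2)), Mul(-1, -2))), Rational(1, 2)) = Pow(Add(1, Add(Add(Rational(-4, 3), Rational(2, 3)), 2)), Rational(1, 2)) = Pow(Add(1, Add(Rational(-2, 3), 2)), Rational(1, 2)) = Pow(Add(1, Rational(4, 3)), Rational(1, 2)) = Pow(Rational(7, 3), Rational(1, 2)) = Mul(Rational(1, 3), Pow(21, Rational(1, 2))))
Mul(398, Add(-575, Add(Add(16, Function('H')(-20, 11)), -521))) = Mul(398, Add(-575, Add(Add(16, Mul(Rational(1, 3), Pow(21, Rational(1, 2)))), -521))) = Mul(398, Add(-575, Add(-505, Mul(Rational(1, 3), Pow(21, Rational(1, 2)))))) = Mul(398, Add(-1080, Mul(Rational(1, 3), Pow(21, Rational(1, 2))))) = Add(-429840, Mul(Rational(398, 3), Pow(21, Rational(1, 2))))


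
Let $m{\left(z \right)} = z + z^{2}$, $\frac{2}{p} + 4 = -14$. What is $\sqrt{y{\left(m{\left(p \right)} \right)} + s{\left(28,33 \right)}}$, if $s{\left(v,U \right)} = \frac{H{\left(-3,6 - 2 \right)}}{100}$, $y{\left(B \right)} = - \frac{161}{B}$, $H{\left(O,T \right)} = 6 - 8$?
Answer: $\frac{\sqrt{652042}}{20} \approx 40.375$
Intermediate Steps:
$p = - \frac{1}{9}$ ($p = \frac{2}{-4 - 14} = \frac{2}{-18} = 2 \left(- \frac{1}{18}\right) = - \frac{1}{9} \approx -0.11111$)
$H{\left(O,T \right)} = -2$ ($H{\left(O,T \right)} = 6 - 8 = -2$)
$s{\left(v,U \right)} = - \frac{1}{50}$ ($s{\left(v,U \right)} = - \frac{2}{100} = \left(-2\right) \frac{1}{100} = - \frac{1}{50}$)
$\sqrt{y{\left(m{\left(p \right)} \right)} + s{\left(28,33 \right)}} = \sqrt{- \frac{161}{\left(- \frac{1}{9}\right) \left(1 - \frac{1}{9}\right)} - \frac{1}{50}} = \sqrt{- \frac{161}{\left(- \frac{1}{9}\right) \frac{8}{9}} - \frac{1}{50}} = \sqrt{- \frac{161}{- \frac{8}{81}} - \frac{1}{50}} = \sqrt{\left(-161\right) \left(- \frac{81}{8}\right) - \frac{1}{50}} = \sqrt{\frac{13041}{8} - \frac{1}{50}} = \sqrt{\frac{326021}{200}} = \frac{\sqrt{652042}}{20}$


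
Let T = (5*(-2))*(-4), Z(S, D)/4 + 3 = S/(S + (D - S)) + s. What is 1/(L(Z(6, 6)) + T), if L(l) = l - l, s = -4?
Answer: 1/40 ≈ 0.025000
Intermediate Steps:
Z(S, D) = -28 + 4*S/D (Z(S, D) = -12 + 4*(S/(S + (D - S)) - 4) = -12 + 4*(S/D - 4) = -12 + 4*(-4 + S/D) = -12 + (-16 + 4*S/D) = -28 + 4*S/D)
T = 40 (T = -10*(-4) = 40)
L(l) = 0
1/(L(Z(6, 6)) + T) = 1/(0 + 40) = 1/40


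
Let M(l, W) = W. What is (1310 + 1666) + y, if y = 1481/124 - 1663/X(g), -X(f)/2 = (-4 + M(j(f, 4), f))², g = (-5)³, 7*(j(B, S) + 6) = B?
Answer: 6165676811/2063484 ≈ 2988.0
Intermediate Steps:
j(B, S) = -6 + B/7
g = -125
X(f) = -2*(-4 + f)²
y = 24748427/2063484 (y = 1481/124 - 1663*(-1/(2*(-4 - 125)²)) = 1481*(1/124) - 1663/((-2*(-129)²)) = 1481/124 - 1663/((-2*16641)) = 1481/124 - 1663/(-33282) = 1481/124 - 1663*(-1/33282) = 1481/124 + 1663/33282 = 24748427/2063484 ≈ 11.994)
(1310 + 1666) + y = (1310 + 1666) + 24748427/2063484 = 2976 + 24748427/2063484 = 6165676811/2063484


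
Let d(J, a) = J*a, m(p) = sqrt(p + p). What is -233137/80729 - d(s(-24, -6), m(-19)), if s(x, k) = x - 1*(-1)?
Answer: -233137/80729 + 23*I*sqrt(38) ≈ -2.8879 + 141.78*I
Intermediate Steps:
s(x, k) = 1 + x (s(x, k) = x + 1 = 1 + x)
m(p) = sqrt(2)*sqrt(p) (m(p) = sqrt(2*p) = sqrt(2)*sqrt(p))
-233137/80729 - d(s(-24, -6), m(-19)) = -233137/80729 - (1 - 24)*sqrt(2)*sqrt(-19) = -233137*1/80729 - (-23)*sqrt(2)*(I*sqrt(19)) = -233137/80729 - (-23)*I*sqrt(38) = -233137/80729 + 23*I*sqrt(38)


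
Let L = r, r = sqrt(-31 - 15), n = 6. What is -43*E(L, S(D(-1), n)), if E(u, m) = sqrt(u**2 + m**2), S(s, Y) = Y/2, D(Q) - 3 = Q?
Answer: -43*I*sqrt(37) ≈ -261.56*I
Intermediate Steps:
D(Q) = 3 + Q
r = I*sqrt(46) (r = sqrt(-46) = I*sqrt(46) ≈ 6.7823*I)
S(s, Y) = Y/2 (S(s, Y) = Y*(1/2) = Y/2)
L = I*sqrt(46) ≈ 6.7823*I
E(u, m) = sqrt(m**2 + u**2)
-43*E(L, S(D(-1), n)) = -43*sqrt(((1/2)*6)**2 + (I*sqrt(46))**2) = -43*sqrt(3**2 - 46) = -43*sqrt(9 - 46) = -43*I*sqrt(37)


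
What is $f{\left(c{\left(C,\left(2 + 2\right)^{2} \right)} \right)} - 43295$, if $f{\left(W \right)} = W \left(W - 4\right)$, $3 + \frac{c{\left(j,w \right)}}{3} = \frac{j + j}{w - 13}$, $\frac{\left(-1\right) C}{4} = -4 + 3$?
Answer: $-43290$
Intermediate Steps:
$C = 4$ ($C = - 4 \left(-4 + 3\right) = \left(-4\right) \left(-1\right) = 4$)
$c{\left(j,w \right)} = -9 + \frac{6 j}{-13 + w}$ ($c{\left(j,w \right)} = -9 + 3 \frac{j + j}{w - 13} = -9 + 3 \frac{2 j}{-13 + w} = -9 + \frac{6 j}{-13 + w}$)
$f{\left(W \right)} = W \left(-4 + W\right)$
$f{\left(c{\left(C,\left(2 + 2\right)^{2} \right)} \right)} - 43295 = \frac{3 \left(39 - 3 \left(2 + 2\right)^{2} + 2 \cdot 4\right)}{-13 + \left(2 + 2\right)^{2}} \left(-4 + \frac{3 \left(39 - 3 \left(2 + 2\right)^{2} + 2 \cdot 4\right)}{-13 + \left(2 + 2\right)^{2}}\right) - 43295 = \frac{3 \left(39 - 3 \cdot 4^{2} + 8\right)}{-13 + 4^{2}} \left(-4 + \frac{3 \left(39 - 3 \cdot 4^{2} + 8\right)}{-13 + 4^{2}}\right) - 43295 = \frac{3 \left(39 - 48 + 8\right)}{-13 + 16} \left(-4 + \frac{3 \left(39 - 48 + 8\right)}{-13 + 16}\right) - 43295 = \frac{3 \left(39 - 48 + 8\right)}{3} \left(-4 + \frac{3 \left(39 - 48 + 8\right)}{3}\right) - 43295 = 3 \cdot \frac{1}{3} \left(-1\right) \left(-4 + 3 \cdot \frac{1}{3} \left(-1\right)\right) - 43295 = - (-4 - 1) - 43295 = \left(-1\right) \left(-5\right) - 43295 = 5 - 43295 = -43290$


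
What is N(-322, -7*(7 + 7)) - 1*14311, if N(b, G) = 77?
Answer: -14234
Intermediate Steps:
N(-322, -7*(7 + 7)) - 1*14311 = 77 - 1*14311 = 77 - 14311 = -14234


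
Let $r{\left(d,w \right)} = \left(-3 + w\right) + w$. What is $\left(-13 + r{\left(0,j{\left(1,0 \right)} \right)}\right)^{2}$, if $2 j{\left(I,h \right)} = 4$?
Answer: $144$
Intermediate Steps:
$j{\left(I,h \right)} = 2$ ($j{\left(I,h \right)} = \frac{1}{2} \cdot 4 = 2$)
$r{\left(d,w \right)} = -3 + 2 w$
$\left(-13 + r{\left(0,j{\left(1,0 \right)} \right)}\right)^{2} = \left(-13 + \left(-3 + 2 \cdot 2\right)\right)^{2} = \left(-13 + \left(-3 + 4\right)\right)^{2} = \left(-13 + 1\right)^{2} = \left(-12\right)^{2} = 144$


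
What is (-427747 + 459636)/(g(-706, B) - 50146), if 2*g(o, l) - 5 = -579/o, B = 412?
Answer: -3463636/5446311 ≈ -0.63596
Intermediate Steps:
g(o, l) = 5/2 - 579/(2*o) (g(o, l) = 5/2 + (-579/o)/2 = 5/2 - 579/(2*o))
(-427747 + 459636)/(g(-706, B) - 50146) = (-427747 + 459636)/((½)*(-579 + 5*(-706))/(-706) - 50146) = 31889/((½)*(-1/706)*(-579 - 3530) - 50146) = 31889/((½)*(-1/706)*(-4109) - 50146) = 31889/(4109/1412 - 50146) = 31889/(-70802043/1412) = 31889*(-1412/70802043) = -3463636/5446311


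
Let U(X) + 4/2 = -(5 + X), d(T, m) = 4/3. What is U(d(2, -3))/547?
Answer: -25/1641 ≈ -0.015235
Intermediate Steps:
d(T, m) = 4/3 (d(T, m) = 4*(⅓) = 4/3)
U(X) = -7 - X (U(X) = -2 - (5 + X) = -2 + (-5 - X) = -7 - X)
U(d(2, -3))/547 = (-7 - 1*4/3)/547 = (-7 - 4/3)*(1/547) = -25/3*1/547 = -25/1641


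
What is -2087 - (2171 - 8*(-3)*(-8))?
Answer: -4066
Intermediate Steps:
-2087 - (2171 - 8*(-3)*(-8)) = -2087 - (2171 - (-24)*(-8)) = -2087 - (2171 - 1*192) = -2087 - (2171 - 192) = -2087 - 1*1979 = -2087 - 1979 = -4066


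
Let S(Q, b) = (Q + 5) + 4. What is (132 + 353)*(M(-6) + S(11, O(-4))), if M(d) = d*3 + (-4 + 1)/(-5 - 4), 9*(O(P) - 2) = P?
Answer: 3395/3 ≈ 1131.7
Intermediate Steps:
O(P) = 2 + P/9
S(Q, b) = 9 + Q (S(Q, b) = (5 + Q) + 4 = 9 + Q)
M(d) = ⅓ + 3*d (M(d) = 3*d - 3/(-9) = 3*d - 3*(-⅑) = 3*d + ⅓ = ⅓ + 3*d)
(132 + 353)*(M(-6) + S(11, O(-4))) = (132 + 353)*((⅓ + 3*(-6)) + (9 + 11)) = 485*((⅓ - 18) + 20) = 485*(-53/3 + 20) = 485*(7/3) = 3395/3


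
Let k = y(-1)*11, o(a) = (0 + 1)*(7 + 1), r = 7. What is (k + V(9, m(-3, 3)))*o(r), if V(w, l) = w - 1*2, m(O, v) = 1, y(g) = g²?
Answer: 144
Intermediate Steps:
o(a) = 8 (o(a) = 1*8 = 8)
V(w, l) = -2 + w (V(w, l) = w - 2 = -2 + w)
k = 11 (k = (-1)²*11 = 1*11 = 11)
(k + V(9, m(-3, 3)))*o(r) = (11 + (-2 + 9))*8 = (11 + 7)*8 = 18*8 = 144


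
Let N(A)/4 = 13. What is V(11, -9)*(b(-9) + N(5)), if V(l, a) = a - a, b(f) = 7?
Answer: 0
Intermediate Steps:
N(A) = 52 (N(A) = 4*13 = 52)
V(l, a) = 0
V(11, -9)*(b(-9) + N(5)) = 0*(7 + 52) = 0*59 = 0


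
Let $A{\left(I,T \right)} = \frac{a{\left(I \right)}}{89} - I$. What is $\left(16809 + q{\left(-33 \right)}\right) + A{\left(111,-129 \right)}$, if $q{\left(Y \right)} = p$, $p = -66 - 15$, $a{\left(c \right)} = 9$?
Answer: $\frac{1478922}{89} \approx 16617.0$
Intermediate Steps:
$p = -81$
$q{\left(Y \right)} = -81$
$A{\left(I,T \right)} = \frac{9}{89} - I$
$\left(16809 + q{\left(-33 \right)}\right) + A{\left(111,-129 \right)} = \left(16809 - 81\right) + \left(\frac{9}{89} - 111\right) = 16728 + \left(\frac{9}{89} - 111\right) = 16728 - \frac{9870}{89} = \frac{1478922}{89}$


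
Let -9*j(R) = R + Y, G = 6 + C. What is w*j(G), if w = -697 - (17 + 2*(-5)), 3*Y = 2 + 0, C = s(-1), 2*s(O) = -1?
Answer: 13024/27 ≈ 482.37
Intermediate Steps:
s(O) = -1/2 (s(O) = (1/2)*(-1) = -1/2)
C = -1/2 ≈ -0.50000
Y = 2/3 (Y = (2 + 0)/3 = (1/3)*2 = 2/3 ≈ 0.66667)
G = 11/2 (G = 6 - 1/2 = 11/2 ≈ 5.5000)
w = -704 (w = -697 - (17 - 10) = -697 - 1*7 = -697 - 7 = -704)
j(R) = -2/27 - R/9 (j(R) = -(R + 2/3)/9 = -(2/3 + R)/9 = -2/27 - R/9)
w*j(G) = -704*(-2/27 - 1/9*11/2) = -704*(-2/27 - 11/18) = -704*(-37/54) = 13024/27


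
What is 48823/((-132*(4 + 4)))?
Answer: -48823/1056 ≈ -46.234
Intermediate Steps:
48823/((-132*(4 + 4))) = 48823/((-132*8)) = 48823/((-22*48)) = 48823/(-1056) = 48823*(-1/1056) = -48823/1056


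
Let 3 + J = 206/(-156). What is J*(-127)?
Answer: 42799/78 ≈ 548.71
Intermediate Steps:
J = -337/78 (J = -3 + 206/(-156) = -3 + 206*(-1/156) = -3 - 103/78 = -337/78 ≈ -4.3205)
J*(-127) = -337/78*(-127) = 42799/78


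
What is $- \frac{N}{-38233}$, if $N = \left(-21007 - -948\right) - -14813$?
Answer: $- \frac{5246}{38233} \approx -0.13721$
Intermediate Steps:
$N = -5246$ ($N = \left(-21007 + 948\right) + 14813 = -20059 + 14813 = -5246$)
$- \frac{N}{-38233} = - \frac{-5246}{-38233} = - \frac{\left(-5246\right) \left(-1\right)}{38233} = \left(-1\right) \frac{5246}{38233} = - \frac{5246}{38233}$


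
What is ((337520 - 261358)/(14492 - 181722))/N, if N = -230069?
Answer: 38081/19237219435 ≈ 1.9795e-6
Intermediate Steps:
((337520 - 261358)/(14492 - 181722))/N = ((337520 - 261358)/(14492 - 181722))/(-230069) = (76162/(-167230))*(-1/230069) = (76162*(-1/167230))*(-1/230069) = -38081/83615*(-1/230069) = 38081/19237219435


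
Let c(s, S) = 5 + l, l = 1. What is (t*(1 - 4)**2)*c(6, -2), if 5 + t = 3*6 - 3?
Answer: 540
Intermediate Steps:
t = 10 (t = -5 + (3*6 - 3) = -5 + (18 - 3) = -5 + 15 = 10)
c(s, S) = 6 (c(s, S) = 5 + 1 = 6)
(t*(1 - 4)**2)*c(6, -2) = (10*(1 - 4)**2)*6 = (10*(-3)**2)*6 = (10*9)*6 = 90*6 = 540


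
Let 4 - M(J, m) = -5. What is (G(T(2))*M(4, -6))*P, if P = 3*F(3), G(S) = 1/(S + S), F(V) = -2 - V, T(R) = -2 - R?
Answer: 135/8 ≈ 16.875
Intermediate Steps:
M(J, m) = 9 (M(J, m) = 4 - 1*(-5) = 4 + 5 = 9)
G(S) = 1/(2*S)
P = -15 (P = 3*(-2 - 1*3) = 3*(-2 - 3) = 3*(-5) = -15)
(G(T(2))*M(4, -6))*P = ((1/(2*(-2 - 1*2)))*9)*(-15) = ((1/(2*(-2 - 2)))*9)*(-15) = (((1/2)/(-4))*9)*(-15) = (((1/2)*(-1/4))*9)*(-15) = -1/8*9*(-15) = -9/8*(-15) = 135/8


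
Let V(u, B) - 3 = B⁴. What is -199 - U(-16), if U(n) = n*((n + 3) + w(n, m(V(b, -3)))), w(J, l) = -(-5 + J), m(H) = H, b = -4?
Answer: -71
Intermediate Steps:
V(u, B) = 3 + B⁴
w(J, l) = 5 - J
U(n) = 8*n (U(n) = n*((n + 3) + (5 - n)) = n*((3 + n) + (5 - n)) = n*8 = 8*n)
-199 - U(-16) = -199 - 8*(-16) = -199 - 1*(-128) = -199 + 128 = -71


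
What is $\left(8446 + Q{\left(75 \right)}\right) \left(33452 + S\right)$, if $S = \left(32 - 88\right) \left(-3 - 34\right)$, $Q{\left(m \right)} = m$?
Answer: $302700004$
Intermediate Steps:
$S = 2072$ ($S = \left(-56\right) \left(-37\right) = 2072$)
$\left(8446 + Q{\left(75 \right)}\right) \left(33452 + S\right) = \left(8446 + 75\right) \left(33452 + 2072\right) = 8521 \cdot 35524 = 302700004$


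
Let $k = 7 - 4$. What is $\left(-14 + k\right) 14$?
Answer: $-154$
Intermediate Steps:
$k = 3$ ($k = 7 - 4 = 3$)
$\left(-14 + k\right) 14 = \left(-14 + 3\right) 14 = \left(-11\right) 14 = -154$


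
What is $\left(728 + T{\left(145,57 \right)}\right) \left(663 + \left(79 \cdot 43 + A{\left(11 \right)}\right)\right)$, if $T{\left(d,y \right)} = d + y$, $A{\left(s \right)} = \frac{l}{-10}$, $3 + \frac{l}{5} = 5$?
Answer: $3774870$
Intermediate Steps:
$l = 10$ ($l = -15 + 5 \cdot 5 = -15 + 25 = 10$)
$A{\left(s \right)} = -1$ ($A{\left(s \right)} = \frac{10}{-10} = 10 \left(- \frac{1}{10}\right) = -1$)
$\left(728 + T{\left(145,57 \right)}\right) \left(663 + \left(79 \cdot 43 + A{\left(11 \right)}\right)\right) = \left(728 + \left(145 + 57\right)\right) \left(663 + \left(79 \cdot 43 - 1\right)\right) = \left(728 + 202\right) \left(663 + \left(3397 - 1\right)\right) = 930 \left(663 + 3396\right) = 930 \cdot 4059 = 3774870$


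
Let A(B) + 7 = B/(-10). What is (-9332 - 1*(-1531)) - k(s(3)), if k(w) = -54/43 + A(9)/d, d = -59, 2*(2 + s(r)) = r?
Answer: -197882907/25370 ≈ -7799.9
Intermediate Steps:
A(B) = -7 - B/10 (A(B) = -7 + B/(-10) = -7 + B*(-⅒) = -7 - B/10)
s(r) = -2 + r/2
k(w) = -28463/25370 (k(w) = -54/43 + (-7 - ⅒*9)/(-59) = -54*1/43 + (-7 - 9/10)*(-1/59) = -54/43 - 79/10*(-1/59) = -54/43 + 79/590 = -28463/25370)
(-9332 - 1*(-1531)) - k(s(3)) = (-9332 - 1*(-1531)) - 1*(-28463/25370) = (-9332 + 1531) + 28463/25370 = -7801 + 28463/25370 = -197882907/25370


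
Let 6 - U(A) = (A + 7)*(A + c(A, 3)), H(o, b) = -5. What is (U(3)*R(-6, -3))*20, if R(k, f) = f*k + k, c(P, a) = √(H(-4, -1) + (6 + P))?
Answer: -10560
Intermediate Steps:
c(P, a) = √(1 + P) (c(P, a) = √(-5 + (6 + P)) = √(1 + P))
R(k, f) = k + f*k
U(A) = 6 - (7 + A)*(A + √(1 + A)) (U(A) = 6 - (A + 7)*(A + √(1 + A)) = 6 - (7 + A)*(A + √(1 + A)))
(U(3)*R(-6, -3))*20 = ((6 - 1*3² - 7*3 - 7*√(1 + 3) - 1*3*√(1 + 3))*(-6*(1 - 3)))*20 = ((6 - 1*9 - 21 - 7*√4 - 1*3*√4)*(-6*(-2)))*20 = ((6 - 9 - 21 - 7*2 - 1*3*2)*12)*20 = ((6 - 9 - 21 - 14 - 6)*12)*20 = -44*12*20 = -528*20 = -10560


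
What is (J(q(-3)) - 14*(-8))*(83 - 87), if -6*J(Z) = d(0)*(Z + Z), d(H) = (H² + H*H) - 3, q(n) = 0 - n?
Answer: -460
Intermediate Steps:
q(n) = -n
d(H) = -3 + 2*H² (d(H) = (H² + H²) - 3 = 2*H² - 3 = -3 + 2*H²)
J(Z) = Z (J(Z) = -(-3 + 2*0²)*(Z + Z)/6 = -(-3 + 2*0)*2*Z/6 = -(-3 + 0)*2*Z/6 = -(-1)*2*Z/2 = -(-1)*Z = Z)
(J(q(-3)) - 14*(-8))*(83 - 87) = (-1*(-3) - 14*(-8))*(83 - 87) = (3 + 112)*(-4) = 115*(-4) = -460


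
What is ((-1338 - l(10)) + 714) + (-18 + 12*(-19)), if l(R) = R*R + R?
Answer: -980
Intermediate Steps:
l(R) = R + R² (l(R) = R² + R = R + R²)
((-1338 - l(10)) + 714) + (-18 + 12*(-19)) = ((-1338 - 10*(1 + 10)) + 714) + (-18 + 12*(-19)) = ((-1338 - 10*11) + 714) + (-18 - 228) = ((-1338 - 1*110) + 714) - 246 = ((-1338 - 110) + 714) - 246 = (-1448 + 714) - 246 = -734 - 246 = -980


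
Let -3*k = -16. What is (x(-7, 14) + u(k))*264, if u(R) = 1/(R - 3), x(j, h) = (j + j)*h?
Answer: -361416/7 ≈ -51631.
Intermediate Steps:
k = 16/3 (k = -1/3*(-16) = 16/3 ≈ 5.3333)
x(j, h) = 2*h*j (x(j, h) = (2*j)*h = 2*h*j)
u(R) = 1/(-3 + R)
(x(-7, 14) + u(k))*264 = (2*14*(-7) + 1/(-3 + 16/3))*264 = (-196 + 1/(7/3))*264 = (-196 + 3/7)*264 = -1369/7*264 = -361416/7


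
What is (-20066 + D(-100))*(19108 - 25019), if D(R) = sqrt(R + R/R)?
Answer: 118610126 - 17733*I*sqrt(11) ≈ 1.1861e+8 - 58814.0*I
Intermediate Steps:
D(R) = sqrt(1 + R) (D(R) = sqrt(R + 1) = sqrt(1 + R))
(-20066 + D(-100))*(19108 - 25019) = (-20066 + sqrt(1 - 100))*(19108 - 25019) = (-20066 + sqrt(-99))*(-5911) = (-20066 + 3*I*sqrt(11))*(-5911) = 118610126 - 17733*I*sqrt(11)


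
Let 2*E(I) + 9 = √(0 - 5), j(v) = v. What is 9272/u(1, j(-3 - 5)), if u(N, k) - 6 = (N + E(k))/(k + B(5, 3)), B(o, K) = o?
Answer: 398696/309 + 9272*I*√5/309 ≈ 1290.3 + 67.097*I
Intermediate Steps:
E(I) = -9/2 + I*√5/2 (E(I) = -9/2 + √(0 - 5)/2 = -9/2 + √(-5)/2 = -9/2 + (I*√5)/2 = -9/2 + I*√5/2)
u(N, k) = 6 + (-9/2 + N + I*√5/2)/(5 + k) (u(N, k) = 6 + (N + (-9/2 + I*√5/2))/(k + 5) = 6 + (-9/2 + N + I*√5/2)/(5 + k))
9272/u(1, j(-3 - 5)) = 9272/(((51 + 2*1 + 12*(-3 - 5) + I*√5)/(2*(5 + (-3 - 5))))) = 9272/(((51 + 2 + 12*(-8) + I*√5)/(2*(5 - 8)))) = 9272/(((½)*(51 + 2 - 96 + I*√5)/(-3))) = 9272/(((½)*(-⅓)*(-43 + I*√5))) = 9272/(43/6 - I*√5/6)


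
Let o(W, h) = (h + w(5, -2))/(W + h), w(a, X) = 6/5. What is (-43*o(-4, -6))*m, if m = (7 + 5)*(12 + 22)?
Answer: -210528/25 ≈ -8421.1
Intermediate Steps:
w(a, X) = 6/5 (w(a, X) = 6*(⅕) = 6/5)
o(W, h) = (6/5 + h)/(W + h) (o(W, h) = (h + 6/5)/(W + h) = (6/5 + h)/(W + h))
m = 408 (m = 12*34 = 408)
(-43*o(-4, -6))*m = -43*(6/5 - 6)/(-4 - 6)*408 = -43*(-24)/((-10)*5)*408 = -(-43)*(-24)/(10*5)*408 = -43*12/25*408 = -516/25*408 = -210528/25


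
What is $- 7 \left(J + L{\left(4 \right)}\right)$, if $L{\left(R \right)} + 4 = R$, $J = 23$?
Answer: $-161$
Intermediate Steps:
$L{\left(R \right)} = -4 + R$
$- 7 \left(J + L{\left(4 \right)}\right) = - 7 \left(23 + \left(-4 + 4\right)\right) = - 7 \left(23 + 0\right) = \left(-7\right) 23 = -161$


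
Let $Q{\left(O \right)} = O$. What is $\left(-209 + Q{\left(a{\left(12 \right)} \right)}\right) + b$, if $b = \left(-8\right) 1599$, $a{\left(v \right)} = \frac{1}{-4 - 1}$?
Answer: $- \frac{65006}{5} \approx -13001.0$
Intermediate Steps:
$a{\left(v \right)} = - \frac{1}{5}$ ($a{\left(v \right)} = \frac{1}{-5} = - \frac{1}{5}$)
$b = -12792$
$\left(-209 + Q{\left(a{\left(12 \right)} \right)}\right) + b = \left(-209 - \frac{1}{5}\right) - 12792 = - \frac{1046}{5} - 12792 = - \frac{65006}{5}$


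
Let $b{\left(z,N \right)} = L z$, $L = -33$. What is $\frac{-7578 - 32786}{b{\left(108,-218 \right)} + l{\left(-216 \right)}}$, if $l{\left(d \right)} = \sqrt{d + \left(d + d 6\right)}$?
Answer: $\frac{333003}{29407} + \frac{20182 i \sqrt{3}}{264663} \approx 11.324 + 0.13208 i$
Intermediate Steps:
$b{\left(z,N \right)} = - 33 z$
$l{\left(d \right)} = 2 \sqrt{2} \sqrt{d}$ ($l{\left(d \right)} = \sqrt{d + \left(d + 6 d\right)} = \sqrt{d + 7 d} = \sqrt{8 d} = 2 \sqrt{2} \sqrt{d}$)
$\frac{-7578 - 32786}{b{\left(108,-218 \right)} + l{\left(-216 \right)}} = \frac{-7578 - 32786}{\left(-33\right) 108 + 2 \sqrt{2} \sqrt{-216}} = - \frac{40364}{-3564 + 2 \sqrt{2} \cdot 6 i \sqrt{6}} = - \frac{40364}{-3564 + 24 i \sqrt{3}}$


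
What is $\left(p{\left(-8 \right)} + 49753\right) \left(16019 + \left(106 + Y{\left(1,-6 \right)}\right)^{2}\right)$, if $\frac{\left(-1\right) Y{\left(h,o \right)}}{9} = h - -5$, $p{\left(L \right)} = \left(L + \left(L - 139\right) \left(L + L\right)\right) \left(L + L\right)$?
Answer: $229338027$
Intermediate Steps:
$p{\left(L \right)} = 2 L \left(L + 2 L \left(-139 + L\right)\right)$ ($p{\left(L \right)} = \left(L + \left(-139 + L\right) 2 L\right) 2 L = \left(L + 2 L \left(-139 + L\right)\right) 2 L = 2 L \left(L + 2 L \left(-139 + L\right)\right)$)
$Y{\left(h,o \right)} = -45 - 9 h$ ($Y{\left(h,o \right)} = - 9 \left(h - -5\right) = - 9 \left(h + 5\right) = - 9 \left(5 + h\right) = -45 - 9 h$)
$\left(p{\left(-8 \right)} + 49753\right) \left(16019 + \left(106 + Y{\left(1,-6 \right)}\right)^{2}\right) = \left(\left(-8\right)^{2} \left(-554 + 4 \left(-8\right)\right) + 49753\right) \left(16019 + \left(106 - 54\right)^{2}\right) = \left(64 \left(-554 - 32\right) + 49753\right) \left(16019 + \left(106 - 54\right)^{2}\right) = \left(64 \left(-586\right) + 49753\right) \left(16019 + \left(106 - 54\right)^{2}\right) = \left(-37504 + 49753\right) \left(16019 + 52^{2}\right) = 12249 \left(16019 + 2704\right) = 12249 \cdot 18723 = 229338027$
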